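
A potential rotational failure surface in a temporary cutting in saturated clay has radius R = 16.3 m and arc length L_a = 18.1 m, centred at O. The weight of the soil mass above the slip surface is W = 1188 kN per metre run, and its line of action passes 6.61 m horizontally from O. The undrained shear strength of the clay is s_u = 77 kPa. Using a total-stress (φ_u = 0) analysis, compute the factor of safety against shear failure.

Taking moments about the centre O, the resisting moment is provided by the undrained shear strength acting along the arc:
M_R = s_u·L_a·R = 77·18.10·16.3 = 22717.3 kN·m/m
M_D = W·d = 1188·6.61 = 7852.7 kN·m/m
FS = M_R / M_D = 22717.3 / 7852.7 = 2.893

FS = 2.89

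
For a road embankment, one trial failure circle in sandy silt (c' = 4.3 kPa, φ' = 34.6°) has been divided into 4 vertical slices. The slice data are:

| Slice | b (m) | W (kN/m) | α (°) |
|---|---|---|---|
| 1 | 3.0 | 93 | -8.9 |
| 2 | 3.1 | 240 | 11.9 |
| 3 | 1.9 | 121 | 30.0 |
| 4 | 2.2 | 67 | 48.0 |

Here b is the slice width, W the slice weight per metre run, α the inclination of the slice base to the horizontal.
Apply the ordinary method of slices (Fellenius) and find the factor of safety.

FS = 2.61

Ordinary method of slices: FS = Σ[c'·Δl_i + (W_i cosα_i)·tanφ'] / Σ W_i sinα_i, with Δl_i = b_i / cosα_i.
Slice 1: Δl = 3.0/cos(-8.9°) = 3.037 m; N'_1 = 93·cos(-8.9°) = 91.9; c'Δl = 13.06; W sinα = -14.4
Slice 2: Δl = 3.1/cos11.9° = 3.168 m; N'_2 = 240·cos11.9° = 234.8; c'Δl = 13.62; W sinα = 49.5
Slice 3: Δl = 1.9/cos30.0° = 2.194 m; N'_3 = 121·cos30.0° = 104.8; c'Δl = 9.43; W sinα = 60.5
Slice 4: Δl = 2.2/cos48.0° = 3.288 m; N'_4 = 67·cos48.0° = 44.8; c'Δl = 14.14; W sinα = 49.8
Σc'Δl = 50.3 kN/m; ΣN' = 476.3 kN/m; ΣW sinα = 145.4 kN/m
Resisting = 50.3 + 476.3·tan34.6° = 50.3 + 328.6 = 378.9 kN/m
FS = 378.9 / 145.4 = 2.606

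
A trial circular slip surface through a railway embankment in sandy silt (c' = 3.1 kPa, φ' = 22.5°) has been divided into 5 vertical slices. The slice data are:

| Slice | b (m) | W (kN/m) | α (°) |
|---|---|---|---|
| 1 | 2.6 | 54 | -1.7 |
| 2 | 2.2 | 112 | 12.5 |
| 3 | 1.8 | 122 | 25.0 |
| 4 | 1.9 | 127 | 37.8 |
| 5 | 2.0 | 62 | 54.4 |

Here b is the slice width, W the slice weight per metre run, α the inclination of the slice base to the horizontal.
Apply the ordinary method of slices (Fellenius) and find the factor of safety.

FS = 1.03

Ordinary method of slices: FS = Σ[c'·Δl_i + (W_i cosα_i)·tanφ'] / Σ W_i sinα_i, with Δl_i = b_i / cosα_i.
Slice 1: Δl = 2.6/cos(-1.7°) = 2.601 m; N'_1 = 54·cos(-1.7°) = 54.0; c'Δl = 8.06; W sinα = -1.6
Slice 2: Δl = 2.2/cos12.5° = 2.253 m; N'_2 = 112·cos12.5° = 109.3; c'Δl = 6.99; W sinα = 24.2
Slice 3: Δl = 1.8/cos25.0° = 1.986 m; N'_3 = 122·cos25.0° = 110.6; c'Δl = 6.16; W sinα = 51.6
Slice 4: Δl = 1.9/cos37.8° = 2.405 m; N'_4 = 127·cos37.8° = 100.3; c'Δl = 7.45; W sinα = 77.8
Slice 5: Δl = 2.0/cos54.4° = 3.436 m; N'_5 = 62·cos54.4° = 36.1; c'Δl = 10.65; W sinα = 50.4
Σc'Δl = 39.3 kN/m; ΣN' = 410.3 kN/m; ΣW sinα = 202.5 kN/m
Resisting = 39.3 + 410.3·tan22.5° = 39.3 + 170.0 = 209.3 kN/m
FS = 209.3 / 202.5 = 1.034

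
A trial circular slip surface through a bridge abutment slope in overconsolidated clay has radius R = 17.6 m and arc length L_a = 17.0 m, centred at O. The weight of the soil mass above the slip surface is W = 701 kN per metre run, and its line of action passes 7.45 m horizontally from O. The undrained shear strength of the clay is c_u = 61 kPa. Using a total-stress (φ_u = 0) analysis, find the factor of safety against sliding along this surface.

Taking moments about the centre O, the resisting moment is provided by the undrained shear strength acting along the arc:
M_R = c_u·L_a·R = 61·17.00·17.6 = 18251.2 kN·m/m
M_D = W·d = 701·7.45 = 5222.4 kN·m/m
FS = M_R / M_D = 18251.2 / 5222.4 = 3.495

FS = 3.49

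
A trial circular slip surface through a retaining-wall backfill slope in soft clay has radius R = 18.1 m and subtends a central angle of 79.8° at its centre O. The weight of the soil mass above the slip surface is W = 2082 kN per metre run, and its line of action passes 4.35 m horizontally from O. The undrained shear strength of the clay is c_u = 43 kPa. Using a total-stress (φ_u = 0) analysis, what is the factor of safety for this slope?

FS = 2.17

Taking moments about the centre O, the resisting moment is provided by the undrained shear strength acting along the arc:
Arc length L_a = R·θ = 18.1·(79.8°·π/180) = 18.1·1.3928 = 25.21 m
M_R = c_u·L_a·R = 43·25.21·18.1 = 19620.3 kN·m/m
M_D = W·d = 2082·4.35 = 9056.7 kN·m/m
FS = M_R / M_D = 19620.3 / 9056.7 = 2.166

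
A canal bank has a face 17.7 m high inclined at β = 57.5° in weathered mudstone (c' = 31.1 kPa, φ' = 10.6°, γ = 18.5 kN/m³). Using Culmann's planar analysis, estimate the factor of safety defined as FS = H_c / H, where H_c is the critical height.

FS = 0.99

H_c = (4c'/γ) · sinβ cosφ' / [1 − cos(β − φ')]
    = (4·31.1/18.5) · sin57.5°·cos10.6° / [1 − cos46.9°]
    = 6.724 · 0.8290 / 0.3167 = 17.60 m
FS = H_c / H = 17.60 / 17.7 = 0.994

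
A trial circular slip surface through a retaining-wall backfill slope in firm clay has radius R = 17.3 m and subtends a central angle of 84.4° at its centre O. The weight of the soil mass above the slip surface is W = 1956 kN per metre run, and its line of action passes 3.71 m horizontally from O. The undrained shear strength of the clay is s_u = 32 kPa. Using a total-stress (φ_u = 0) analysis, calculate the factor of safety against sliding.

Taking moments about the centre O, the resisting moment is provided by the undrained shear strength acting along the arc:
Arc length L_a = R·θ = 17.3·(84.4°·π/180) = 17.3·1.4731 = 25.48 m
M_R = s_u·L_a·R = 32·25.48·17.3 = 14107.9 kN·m/m
M_D = W·d = 1956·3.71 = 7256.8 kN·m/m
FS = M_R / M_D = 14107.9 / 7256.8 = 1.944

FS = 1.94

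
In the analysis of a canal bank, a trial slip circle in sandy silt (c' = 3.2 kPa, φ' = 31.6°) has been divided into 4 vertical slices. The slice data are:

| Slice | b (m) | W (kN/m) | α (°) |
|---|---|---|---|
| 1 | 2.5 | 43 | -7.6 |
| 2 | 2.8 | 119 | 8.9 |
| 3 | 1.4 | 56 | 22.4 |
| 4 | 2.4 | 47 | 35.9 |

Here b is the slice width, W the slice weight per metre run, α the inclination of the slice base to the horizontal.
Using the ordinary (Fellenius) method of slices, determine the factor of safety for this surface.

Ordinary method of slices: FS = Σ[c'·Δl_i + (W_i cosα_i)·tanφ'] / Σ W_i sinα_i, with Δl_i = b_i / cosα_i.
Slice 1: Δl = 2.5/cos(-7.6°) = 2.522 m; N'_1 = 43·cos(-7.6°) = 42.6; c'Δl = 8.07; W sinα = -5.7
Slice 2: Δl = 2.8/cos8.9° = 2.834 m; N'_2 = 119·cos8.9° = 117.6; c'Δl = 9.07; W sinα = 18.4
Slice 3: Δl = 1.4/cos22.4° = 1.514 m; N'_3 = 56·cos22.4° = 51.8; c'Δl = 4.85; W sinα = 21.3
Slice 4: Δl = 2.4/cos35.9° = 2.963 m; N'_4 = 47·cos35.9° = 38.1; c'Δl = 9.48; W sinα = 27.6
Σc'Δl = 31.5 kN/m; ΣN' = 250.0 kN/m; ΣW sinα = 61.6 kN/m
Resisting = 31.5 + 250.0·tan31.6° = 31.5 + 153.8 = 185.3 kN/m
FS = 185.3 / 61.6 = 3.007

FS = 3.01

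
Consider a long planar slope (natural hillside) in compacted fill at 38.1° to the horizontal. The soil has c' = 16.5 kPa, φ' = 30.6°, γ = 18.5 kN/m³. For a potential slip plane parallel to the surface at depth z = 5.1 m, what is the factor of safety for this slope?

For an infinite slope with a slip plane parallel to the surface (no pore pressure): FS = [c' + γz cos²β tanφ'] / [γz sinβ cosβ].
γz = 18.5·5.1 = 94.35 kN/m²
Numerator = 16.5 + 94.35·cos²38.1°·tan30.6° = 16.5 + 94.35·0.6193·0.5914 = 51.054 kPa
Denominator = 94.35·sin38.1°·cos38.1° = 94.35·0.6170·0.7869 = 45.813 kPa
FS = 51.054 / 45.813 = 1.114

FS = 1.11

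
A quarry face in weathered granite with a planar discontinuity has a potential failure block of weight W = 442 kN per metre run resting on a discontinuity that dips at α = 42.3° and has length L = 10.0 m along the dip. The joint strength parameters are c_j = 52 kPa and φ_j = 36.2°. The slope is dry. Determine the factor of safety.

Resolving the block weight along and normal to the plane and applying the Mohr–Coulomb strength on the joint:
N' = W cosα = 442·cos42.3° = 326.9 kN/m
Driving force T = W sinα = 442·sin42.3° = 297.5 kN/m
Resisting force R = c_j·L + N'·tanφ_j = 52·10.0 + 326.9·tan36.2° = 520.0 + 239.3 = 759.3 kN/m
FS = R / T = 759.3 / 297.5 = 2.552

FS = 2.55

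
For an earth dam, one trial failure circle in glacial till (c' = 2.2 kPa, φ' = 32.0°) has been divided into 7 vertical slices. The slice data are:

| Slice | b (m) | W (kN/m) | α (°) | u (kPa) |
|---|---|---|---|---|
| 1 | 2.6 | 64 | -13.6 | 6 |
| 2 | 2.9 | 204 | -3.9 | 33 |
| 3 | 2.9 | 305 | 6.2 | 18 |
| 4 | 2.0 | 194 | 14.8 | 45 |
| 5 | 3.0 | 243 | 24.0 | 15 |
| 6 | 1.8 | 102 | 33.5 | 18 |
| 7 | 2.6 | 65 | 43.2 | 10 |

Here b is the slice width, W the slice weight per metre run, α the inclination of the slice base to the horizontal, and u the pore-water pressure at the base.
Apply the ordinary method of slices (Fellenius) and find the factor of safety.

FS = 1.97

Ordinary method of slices: FS = Σ[c'·Δl_i + (W_i cosα_i − u_i·Δl_i)·tanφ'] / Σ W_i sinα_i, with Δl_i = b_i / cosα_i.
Slice 1: Δl = 2.6/cos(-13.6°) = 2.675 m; N'_1 = 64·cos(-13.6°) − 6·2.675 = 46.2; c'Δl = 5.89; W sinα = -15.0
Slice 2: Δl = 2.9/cos(-3.9°) = 2.907 m; N'_2 = 204·cos(-3.9°) − 33·2.907 = 107.6; c'Δl = 6.39; W sinα = -13.9
Slice 3: Δl = 2.9/cos6.2° = 2.917 m; N'_3 = 305·cos6.2° − 18·2.917 = 250.7; c'Δl = 6.42; W sinα = 32.9
Slice 4: Δl = 2.0/cos14.8° = 2.069 m; N'_4 = 194·cos14.8° − 45·2.069 = 94.5; c'Δl = 4.55; W sinα = 49.6
Slice 5: Δl = 3.0/cos24.0° = 3.284 m; N'_5 = 243·cos24.0° − 15·3.284 = 172.7; c'Δl = 7.22; W sinα = 98.8
Slice 6: Δl = 1.8/cos33.5° = 2.159 m; N'_6 = 102·cos33.5° − 18·2.159 = 46.2; c'Δl = 4.75; W sinα = 56.3
Slice 7: Δl = 2.6/cos43.2° = 3.567 m; N'_7 = 65·cos43.2° − 10·3.567 = 11.7; c'Δl = 7.85; W sinα = 44.5
Σc'Δl = 43.1 kN/m; ΣN' = 729.6 kN/m; ΣW sinα = 253.2 kN/m
Resisting = 43.1 + 729.6·tan32.0° = 43.1 + 455.9 = 499.0 kN/m
FS = 499.0 / 253.2 = 1.971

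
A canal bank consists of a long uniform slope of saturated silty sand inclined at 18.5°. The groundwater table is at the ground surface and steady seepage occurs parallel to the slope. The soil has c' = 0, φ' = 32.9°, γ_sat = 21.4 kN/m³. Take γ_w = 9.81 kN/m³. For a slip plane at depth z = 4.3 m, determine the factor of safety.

FS = 1.05

With seepage parallel to the slope and the water table at the surface, the effective normal stress on the slip plane uses the buoyant unit weight γ' = γ_sat − γ_w while the driving shear stress uses γ_sat:
FS = [c' + γ' z cos²β tanφ'] / [γ_sat z sinβ cosβ]
(For c' = 0 this reduces to FS = (γ'/γ_sat)·tanφ'/tanβ.)
γ' = 21.4 − 9.81 = 11.59 kN/m³
Numerator = 0.0 + 11.59·4.3·cos²18.5°·tan32.9° = 0.0 + 11.59·4.3·0.8993·0.6469 = 28.995 kPa
Denominator = 21.4·4.3·sin18.5°·cos18.5° = 21.4·4.3·0.3173·0.9483 = 27.690 kPa
FS = 28.995 / 27.690 = 1.047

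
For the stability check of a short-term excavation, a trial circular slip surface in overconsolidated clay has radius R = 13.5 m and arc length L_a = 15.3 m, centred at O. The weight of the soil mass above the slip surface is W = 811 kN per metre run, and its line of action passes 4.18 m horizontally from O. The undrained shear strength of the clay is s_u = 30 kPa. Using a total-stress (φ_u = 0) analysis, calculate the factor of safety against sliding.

FS = 1.83

Taking moments about the centre O, the resisting moment is provided by the undrained shear strength acting along the arc:
M_R = s_u·L_a·R = 30·15.30·13.5 = 6196.5 kN·m/m
M_D = W·d = 811·4.18 = 3390.0 kN·m/m
FS = M_R / M_D = 6196.5 / 3390.0 = 1.828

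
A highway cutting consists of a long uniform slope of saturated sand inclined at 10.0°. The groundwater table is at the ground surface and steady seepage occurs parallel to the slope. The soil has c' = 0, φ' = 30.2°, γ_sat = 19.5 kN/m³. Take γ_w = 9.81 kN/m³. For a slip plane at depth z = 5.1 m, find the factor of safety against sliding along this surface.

FS = 1.64

With seepage parallel to the slope and the water table at the surface, the effective normal stress on the slip plane uses the buoyant unit weight γ' = γ_sat − γ_w while the driving shear stress uses γ_sat:
FS = [c' + γ' z cos²β tanφ'] / [γ_sat z sinβ cosβ]
(For c' = 0 this reduces to FS = (γ'/γ_sat)·tanφ'/tanβ.)
γ' = 19.5 − 9.81 = 9.69 kN/m³
Numerator = 0.0 + 9.69·5.1·cos²10.0°·tan30.2° = 0.0 + 9.69·5.1·0.9698·0.5820 = 27.895 kPa
Denominator = 19.5·5.1·sin10.0°·cos10.0° = 19.5·5.1·0.1736·0.9848 = 17.007 kPa
FS = 27.895 / 17.007 = 1.640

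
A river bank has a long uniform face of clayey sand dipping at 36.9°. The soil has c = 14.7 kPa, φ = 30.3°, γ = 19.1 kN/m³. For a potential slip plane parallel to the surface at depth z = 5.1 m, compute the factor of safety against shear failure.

FS = 1.09

For an infinite slope with a slip plane parallel to the surface (no pore pressure): FS = [c + γz cos²β tanφ] / [γz sinβ cosβ].
γz = 19.1·5.1 = 97.41 kN/m²
Numerator = 14.7 + 97.41·cos²36.9°·tan30.3° = 14.7 + 97.41·0.6395·0.5844 = 51.101 kPa
Denominator = 97.41·sin36.9°·cos36.9° = 97.41·0.6004·0.7997 = 46.771 kPa
FS = 51.101 / 46.771 = 1.093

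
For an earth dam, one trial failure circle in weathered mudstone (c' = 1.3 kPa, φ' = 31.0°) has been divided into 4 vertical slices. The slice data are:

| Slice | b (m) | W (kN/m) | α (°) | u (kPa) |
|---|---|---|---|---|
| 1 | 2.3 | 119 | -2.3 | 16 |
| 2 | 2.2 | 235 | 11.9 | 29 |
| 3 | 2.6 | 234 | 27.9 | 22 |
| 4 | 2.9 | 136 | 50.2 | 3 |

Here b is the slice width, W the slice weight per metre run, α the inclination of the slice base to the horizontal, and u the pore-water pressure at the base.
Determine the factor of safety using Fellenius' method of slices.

Ordinary method of slices: FS = Σ[c'·Δl_i + (W_i cosα_i − u_i·Δl_i)·tanφ'] / Σ W_i sinα_i, with Δl_i = b_i / cosα_i.
Slice 1: Δl = 2.3/cos(-2.3°) = 2.302 m; N'_1 = 119·cos(-2.3°) − 16·2.302 = 82.1; c'Δl = 2.99; W sinα = -4.8
Slice 2: Δl = 2.2/cos11.9° = 2.248 m; N'_2 = 235·cos11.9° − 29·2.248 = 164.7; c'Δl = 2.92; W sinα = 48.5
Slice 3: Δl = 2.6/cos27.9° = 2.942 m; N'_3 = 234·cos27.9° − 22·2.942 = 142.1; c'Δl = 3.82; W sinα = 109.5
Slice 4: Δl = 2.9/cos50.2° = 4.530 m; N'_4 = 136·cos50.2° − 3·4.530 = 73.5; c'Δl = 5.89; W sinα = 104.5
Σc'Δl = 15.6 kN/m; ΣN' = 462.4 kN/m; ΣW sinα = 257.7 kN/m
Resisting = 15.6 + 462.4·tan31.0° = 15.6 + 277.8 = 293.4 kN/m
FS = 293.4 / 257.7 = 1.139

FS = 1.14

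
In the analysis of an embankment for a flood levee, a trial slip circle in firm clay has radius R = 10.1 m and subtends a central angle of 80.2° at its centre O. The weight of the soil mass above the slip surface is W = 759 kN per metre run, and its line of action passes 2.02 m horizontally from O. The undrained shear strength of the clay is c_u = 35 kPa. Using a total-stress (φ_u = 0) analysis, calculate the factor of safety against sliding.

Taking moments about the centre O, the resisting moment is provided by the undrained shear strength acting along the arc:
Arc length L_a = R·θ = 10.1·(80.2°·π/180) = 10.1·1.3998 = 14.14 m
M_R = c_u·L_a·R = 35·14.14·10.1 = 4997.6 kN·m/m
M_D = W·d = 759·2.02 = 1533.2 kN·m/m
FS = M_R / M_D = 4997.6 / 1533.2 = 3.260

FS = 3.26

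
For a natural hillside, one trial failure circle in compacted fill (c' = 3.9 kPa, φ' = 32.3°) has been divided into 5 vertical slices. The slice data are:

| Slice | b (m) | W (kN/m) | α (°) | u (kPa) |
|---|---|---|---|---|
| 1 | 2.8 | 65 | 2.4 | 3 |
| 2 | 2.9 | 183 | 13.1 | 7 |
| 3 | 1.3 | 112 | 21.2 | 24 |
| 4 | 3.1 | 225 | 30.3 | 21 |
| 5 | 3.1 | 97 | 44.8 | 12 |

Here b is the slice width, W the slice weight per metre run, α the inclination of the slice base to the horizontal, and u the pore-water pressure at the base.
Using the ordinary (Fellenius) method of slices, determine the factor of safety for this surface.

Ordinary method of slices: FS = Σ[c'·Δl_i + (W_i cosα_i − u_i·Δl_i)·tanφ'] / Σ W_i sinα_i, with Δl_i = b_i / cosα_i.
Slice 1: Δl = 2.8/cos2.4° = 2.802 m; N'_1 = 65·cos2.4° − 3·2.802 = 56.5; c'Δl = 10.93; W sinα = 2.7
Slice 2: Δl = 2.9/cos13.1° = 2.977 m; N'_2 = 183·cos13.1° − 7·2.977 = 157.4; c'Δl = 11.61; W sinα = 41.5
Slice 3: Δl = 1.3/cos21.2° = 1.394 m; N'_3 = 112·cos21.2° − 24·1.394 = 71.0; c'Δl = 5.44; W sinα = 40.5
Slice 4: Δl = 3.1/cos30.3° = 3.590 m; N'_4 = 225·cos30.3° − 21·3.590 = 118.9; c'Δl = 14.00; W sinα = 113.5
Slice 5: Δl = 3.1/cos44.8° = 4.369 m; N'_5 = 97·cos44.8° − 12·4.369 = 16.4; c'Δl = 17.04; W sinα = 68.3
Σc'Δl = 59.0 kN/m; ΣN' = 420.2 kN/m; ΣW sinα = 266.6 kN/m
Resisting = 59.0 + 420.2·tan32.3° = 59.0 + 265.6 = 324.6 kN/m
FS = 324.6 / 266.6 = 1.218

FS = 1.22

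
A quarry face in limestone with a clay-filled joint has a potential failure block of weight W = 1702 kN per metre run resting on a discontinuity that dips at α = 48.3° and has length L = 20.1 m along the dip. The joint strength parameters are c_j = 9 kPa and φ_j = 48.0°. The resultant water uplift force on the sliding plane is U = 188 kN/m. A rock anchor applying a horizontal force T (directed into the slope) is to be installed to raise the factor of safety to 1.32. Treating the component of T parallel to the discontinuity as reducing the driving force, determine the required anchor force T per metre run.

T = 262 kN/m

Resolving forces along and normal to the sliding plane, with the horizontal anchor force T adding T·sinα to the effective normal force and T·cosα acting up the plane against the driving force:
FS = [c_jL + (W cosα − U + T sinα) tanφ_j] / [W sinα − T cosα]
Without the anchor: N' = 944.2 kN/m, driving T_d = 1270.8 kN/m, resisting R = 9·20.1 + 944.2·tan48.0° = 1229.6 kN/m, FS = 0.97.
Setting FS = 1.32 and solving for T:
1.32·(1270.8 − T cos48.3°) = 1229.6 + T sin48.3°·tan48.0°
T·(sin48.3°·tan48.0° + 1.32·cos48.3°) = 1.32·1270.8 − 1229.6
T·(0.7466·1.1106 + 1.32·0.6652) = 1677.4 − 1229.6 = 447.9
T·1.7073 = 447.9
T = 262.3 kN/m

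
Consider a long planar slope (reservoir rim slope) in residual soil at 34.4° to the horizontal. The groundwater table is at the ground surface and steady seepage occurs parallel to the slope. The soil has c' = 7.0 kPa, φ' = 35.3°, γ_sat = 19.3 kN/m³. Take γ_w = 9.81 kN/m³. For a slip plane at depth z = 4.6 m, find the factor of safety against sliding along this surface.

With seepage parallel to the slope and the water table at the surface, the effective normal stress on the slip plane uses the buoyant unit weight γ' = γ_sat − γ_w while the driving shear stress uses γ_sat:
FS = [c' + γ' z cos²β tanφ'] / [γ_sat z sinβ cosβ]
γ' = 19.3 − 9.81 = 9.49 kN/m³
Numerator = 7.0 + 9.49·4.6·cos²34.4°·tan35.3° = 7.0 + 9.49·4.6·0.6808·0.7080 = 28.043 kPa
Denominator = 19.3·4.6·sin34.4°·cos34.4° = 19.3·4.6·0.5650·0.8251 = 41.386 kPa
FS = 28.043 / 41.386 = 0.678

FS = 0.68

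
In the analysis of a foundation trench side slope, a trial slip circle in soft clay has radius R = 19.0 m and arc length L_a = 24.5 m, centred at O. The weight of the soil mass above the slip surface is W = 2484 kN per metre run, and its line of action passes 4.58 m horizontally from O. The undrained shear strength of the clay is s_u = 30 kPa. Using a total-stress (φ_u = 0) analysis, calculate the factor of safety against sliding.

Taking moments about the centre O, the resisting moment is provided by the undrained shear strength acting along the arc:
M_R = s_u·L_a·R = 30·24.50·19.0 = 13965.0 kN·m/m
M_D = W·d = 2484·4.58 = 11376.7 kN·m/m
FS = M_R / M_D = 13965.0 / 11376.7 = 1.228

FS = 1.23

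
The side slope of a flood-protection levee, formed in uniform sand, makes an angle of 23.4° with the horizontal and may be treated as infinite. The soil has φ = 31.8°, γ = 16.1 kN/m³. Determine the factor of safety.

FS = 1.43

For a dry cohesionless infinite slope the factor of safety is FS = tanφ / tanβ.
FS = tan31.8° / tan23.4° = 0.6200 / 0.4327 = 1.433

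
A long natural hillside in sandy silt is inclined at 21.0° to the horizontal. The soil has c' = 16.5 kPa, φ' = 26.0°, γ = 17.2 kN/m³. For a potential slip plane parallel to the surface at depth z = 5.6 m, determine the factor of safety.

FS = 1.78

For an infinite slope with a slip plane parallel to the surface (no pore pressure): FS = [c' + γz cos²β tanφ'] / [γz sinβ cosβ].
γz = 17.2·5.6 = 96.32 kN/m²
Numerator = 16.5 + 96.32·cos²21.0°·tan26.0° = 16.5 + 96.32·0.8716·0.4877 = 57.445 kPa
Denominator = 96.32·sin21.0°·cos21.0° = 96.32·0.3584·0.9336 = 32.225 kPa
FS = 57.445 / 32.225 = 1.783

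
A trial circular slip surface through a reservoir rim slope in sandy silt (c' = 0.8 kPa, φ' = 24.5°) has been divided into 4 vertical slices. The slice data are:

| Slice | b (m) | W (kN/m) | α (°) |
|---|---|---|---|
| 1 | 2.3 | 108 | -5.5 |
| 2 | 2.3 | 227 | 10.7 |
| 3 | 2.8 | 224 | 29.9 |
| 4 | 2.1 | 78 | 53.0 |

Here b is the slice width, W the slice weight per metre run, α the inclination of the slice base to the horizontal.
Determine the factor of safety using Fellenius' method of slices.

FS = 1.31

Ordinary method of slices: FS = Σ[c'·Δl_i + (W_i cosα_i)·tanφ'] / Σ W_i sinα_i, with Δl_i = b_i / cosα_i.
Slice 1: Δl = 2.3/cos(-5.5°) = 2.311 m; N'_1 = 108·cos(-5.5°) = 107.5; c'Δl = 1.85; W sinα = -10.4
Slice 2: Δl = 2.3/cos10.7° = 2.341 m; N'_2 = 227·cos10.7° = 223.1; c'Δl = 1.87; W sinα = 42.1
Slice 3: Δl = 2.8/cos29.9° = 3.230 m; N'_3 = 224·cos29.9° = 194.2; c'Δl = 2.58; W sinα = 111.7
Slice 4: Δl = 2.1/cos53.0° = 3.489 m; N'_4 = 78·cos53.0° = 46.9; c'Δl = 2.79; W sinα = 62.3
Σc'Δl = 9.1 kN/m; ΣN' = 571.7 kN/m; ΣW sinα = 205.7 kN/m
Resisting = 9.1 + 571.7·tan24.5° = 9.1 + 260.5 = 269.6 kN/m
FS = 269.6 / 205.7 = 1.310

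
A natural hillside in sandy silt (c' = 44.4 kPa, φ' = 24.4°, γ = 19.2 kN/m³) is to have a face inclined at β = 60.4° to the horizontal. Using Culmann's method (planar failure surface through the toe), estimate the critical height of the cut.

H_c = 38.35 m

Culmann's analysis gives the critical failure plane at α_cr = (β + φ')/2 = (60.4 + 24.4)/2 = 42.4°, and the critical height
H_c = (4c'/γ) · sinβ cosφ' / [1 − cos(β − φ')]
    = (4·44.4/19.2) · sin60.4°·cos24.4° / [1 − cos(36.0°)]
    = 9.250 · 0.8695·0.9107 / [1 − 0.8090]
    = 9.250 · 0.7918 / 0.1910
    = 38.35 m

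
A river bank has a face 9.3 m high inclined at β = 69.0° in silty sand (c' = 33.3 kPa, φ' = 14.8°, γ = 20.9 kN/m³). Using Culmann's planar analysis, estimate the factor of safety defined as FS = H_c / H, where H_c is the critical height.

FS = 1.49

H_c = (4c'/γ) · sinβ cosφ' / [1 − cos(β − φ')]
    = (4·33.3/20.9) · sin69.0°·cos14.8° / [1 − cos54.2°]
    = 6.373 · 0.9026 / 0.4150 = 13.86 m
FS = H_c / H = 13.86 / 9.3 = 1.490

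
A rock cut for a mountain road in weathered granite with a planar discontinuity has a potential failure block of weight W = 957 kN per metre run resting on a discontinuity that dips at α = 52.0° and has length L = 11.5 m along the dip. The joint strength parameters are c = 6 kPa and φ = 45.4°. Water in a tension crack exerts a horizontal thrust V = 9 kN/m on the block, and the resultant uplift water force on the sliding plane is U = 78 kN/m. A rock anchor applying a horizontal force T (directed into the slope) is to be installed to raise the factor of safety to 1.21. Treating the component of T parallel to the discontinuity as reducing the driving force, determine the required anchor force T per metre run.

Resolving forces along and normal to the sliding plane, with the horizontal anchor force T adding T·sinα to the effective normal force and T·cosα acting up the plane against the driving force:
FS = [cL + (W cosα − U − V sinα + T sinα) tanφ] / [W sinα + V cosα − T cosα]
Without the anchor: N' = 504.1 kN/m, driving T_d = 759.7 kN/m, resisting R = 6·11.5 + 504.1·tan45.4° = 580.2 kN/m, FS = 0.76.
Setting FS = 1.21 and solving for T:
1.21·(759.7 − T cos52.0°) = 580.2 + T sin52.0°·tan45.4°
T·(sin52.0°·tan45.4° + 1.21·cos52.0°) = 1.21·759.7 − 580.2
T·(0.7880·1.0141 + 1.21·0.6157) = 919.2 − 580.2 = 339.0
T·1.5440 = 339.0
T = 219.6 kN/m

T = 220 kN/m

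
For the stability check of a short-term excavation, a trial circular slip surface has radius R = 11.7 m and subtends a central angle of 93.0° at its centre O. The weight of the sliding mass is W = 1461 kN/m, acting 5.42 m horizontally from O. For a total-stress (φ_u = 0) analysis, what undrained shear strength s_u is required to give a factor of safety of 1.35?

FS = s_u·L_a·R / (W·d), so s_u = FS·W·d / (L_a·R).
Arc length L_a = R·θ = 11.7·(93.0°·π/180) = 11.7·1.6232 = 18.99 m
s_u = 1.35·1461·5.42 / (18.99·11.7) = 10690.1 / 222.19 = 48.11 kPa

s_u = 48.1 kPa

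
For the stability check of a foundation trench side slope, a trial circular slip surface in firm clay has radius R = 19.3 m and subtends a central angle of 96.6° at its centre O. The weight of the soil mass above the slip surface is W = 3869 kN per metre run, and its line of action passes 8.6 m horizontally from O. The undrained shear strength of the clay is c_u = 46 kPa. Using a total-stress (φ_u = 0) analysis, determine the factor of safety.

FS = 0.87

Taking moments about the centre O, the resisting moment is provided by the undrained shear strength acting along the arc:
Arc length L_a = R·θ = 19.3·(96.6°·π/180) = 19.3·1.6860 = 32.54 m
M_R = c_u·L_a·R = 46·32.54·19.3 = 28888.6 kN·m/m
M_D = W·d = 3869·8.6 = 33273.4 kN·m/m
FS = M_R / M_D = 28888.6 / 33273.4 = 0.868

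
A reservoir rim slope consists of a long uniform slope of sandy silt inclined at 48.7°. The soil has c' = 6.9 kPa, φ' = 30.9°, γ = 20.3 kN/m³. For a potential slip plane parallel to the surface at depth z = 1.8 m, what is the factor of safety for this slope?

For an infinite slope with a slip plane parallel to the surface (no pore pressure): FS = [c' + γz cos²β tanφ'] / [γz sinβ cosβ].
γz = 20.3·1.8 = 36.54 kN/m²
Numerator = 6.9 + 36.54·cos²48.7°·tan30.9° = 6.9 + 36.54·0.4356·0.5985 = 16.426 kPa
Denominator = 36.54·sin48.7°·cos48.7° = 36.54·0.7513·0.6600 = 18.118 kPa
FS = 16.426 / 18.118 = 0.907

FS = 0.91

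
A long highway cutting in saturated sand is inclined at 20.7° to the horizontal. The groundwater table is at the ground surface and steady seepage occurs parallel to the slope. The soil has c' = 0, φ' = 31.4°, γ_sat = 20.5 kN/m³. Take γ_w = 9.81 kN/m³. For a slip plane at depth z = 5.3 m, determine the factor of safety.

FS = 0.84

With seepage parallel to the slope and the water table at the surface, the effective normal stress on the slip plane uses the buoyant unit weight γ' = γ_sat − γ_w while the driving shear stress uses γ_sat:
FS = [c' + γ' z cos²β tanφ'] / [γ_sat z sinβ cosβ]
(For c' = 0 this reduces to FS = (γ'/γ_sat)·tanφ'/tanβ.)
γ' = 20.5 − 9.81 = 10.69 kN/m³
Numerator = 0.0 + 10.69·5.3·cos²20.7°·tan31.4° = 0.0 + 10.69·5.3·0.8751·0.6104 = 30.263 kPa
Denominator = 20.5·5.3·sin20.7°·cos20.7° = 20.5·5.3·0.3535·0.9354 = 35.926 kPa
FS = 30.263 / 35.926 = 0.842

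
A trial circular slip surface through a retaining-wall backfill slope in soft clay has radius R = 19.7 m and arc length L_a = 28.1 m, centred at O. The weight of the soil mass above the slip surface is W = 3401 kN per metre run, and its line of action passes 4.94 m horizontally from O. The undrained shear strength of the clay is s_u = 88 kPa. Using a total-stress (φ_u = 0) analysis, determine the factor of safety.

Taking moments about the centre O, the resisting moment is provided by the undrained shear strength acting along the arc:
M_R = s_u·L_a·R = 88·28.10·19.7 = 48714.2 kN·m/m
M_D = W·d = 3401·4.94 = 16800.9 kN·m/m
FS = M_R / M_D = 48714.2 / 16800.9 = 2.899

FS = 2.90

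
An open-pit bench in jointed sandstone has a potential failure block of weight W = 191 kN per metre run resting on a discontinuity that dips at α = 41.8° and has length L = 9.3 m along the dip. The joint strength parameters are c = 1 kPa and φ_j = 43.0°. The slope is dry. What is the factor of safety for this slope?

FS = 1.12

Resolving the block weight along and normal to the plane and applying the Mohr–Coulomb strength on the joint:
N' = W cosα = 191·cos41.8° = 142.4 kN/m
Driving force T = W sinα = 191·sin41.8° = 127.3 kN/m
Resisting force R = c·L + N'·tanφ_j = 1·9.3 + 142.4·tan43.0° = 9.3 + 132.8 = 142.1 kN/m
FS = R / T = 142.1 / 127.3 = 1.116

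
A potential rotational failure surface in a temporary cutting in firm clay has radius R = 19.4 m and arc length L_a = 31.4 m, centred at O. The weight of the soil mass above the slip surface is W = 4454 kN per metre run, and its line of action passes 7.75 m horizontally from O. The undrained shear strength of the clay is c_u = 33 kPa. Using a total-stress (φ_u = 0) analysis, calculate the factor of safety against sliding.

FS = 0.58

Taking moments about the centre O, the resisting moment is provided by the undrained shear strength acting along the arc:
M_R = c_u·L_a·R = 33·31.40·19.4 = 20102.3 kN·m/m
M_D = W·d = 4454·7.75 = 34518.5 kN·m/m
FS = M_R / M_D = 20102.3 / 34518.5 = 0.582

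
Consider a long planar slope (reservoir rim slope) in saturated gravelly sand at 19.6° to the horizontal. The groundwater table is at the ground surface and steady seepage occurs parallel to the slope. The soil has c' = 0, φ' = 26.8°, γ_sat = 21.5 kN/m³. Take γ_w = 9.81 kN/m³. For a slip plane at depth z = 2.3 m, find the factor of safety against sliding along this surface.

FS = 0.77

With seepage parallel to the slope and the water table at the surface, the effective normal stress on the slip plane uses the buoyant unit weight γ' = γ_sat − γ_w while the driving shear stress uses γ_sat:
FS = [c' + γ' z cos²β tanφ'] / [γ_sat z sinβ cosβ]
(For c' = 0 this reduces to FS = (γ'/γ_sat)·tanφ'/tanβ.)
γ' = 21.5 − 9.81 = 11.69 kN/m³
Numerator = 0.0 + 11.69·2.3·cos²19.6°·tan26.8° = 0.0 + 11.69·2.3·0.8875·0.5051 = 12.053 kPa
Denominator = 21.5·2.3·sin19.6°·cos19.6° = 21.5·2.3·0.3355·0.9421 = 15.627 kPa
FS = 12.053 / 15.627 = 0.771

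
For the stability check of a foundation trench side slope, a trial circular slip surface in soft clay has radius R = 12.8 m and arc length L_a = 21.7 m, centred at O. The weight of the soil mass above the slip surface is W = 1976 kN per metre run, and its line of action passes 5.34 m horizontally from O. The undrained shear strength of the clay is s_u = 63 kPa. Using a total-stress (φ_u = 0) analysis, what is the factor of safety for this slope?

Taking moments about the centre O, the resisting moment is provided by the undrained shear strength acting along the arc:
M_R = s_u·L_a·R = 63·21.70·12.8 = 17498.9 kN·m/m
M_D = W·d = 1976·5.34 = 10551.8 kN·m/m
FS = M_R / M_D = 17498.9 / 10551.8 = 1.658

FS = 1.66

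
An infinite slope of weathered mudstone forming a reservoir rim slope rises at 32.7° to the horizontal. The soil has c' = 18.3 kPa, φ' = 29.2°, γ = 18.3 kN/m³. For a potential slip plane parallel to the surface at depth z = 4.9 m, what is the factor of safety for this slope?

For an infinite slope with a slip plane parallel to the surface (no pore pressure): FS = [c' + γz cos²β tanφ'] / [γz sinβ cosβ].
γz = 18.3·4.9 = 89.67 kN/m²
Numerator = 18.3 + 89.67·cos²32.7°·tan29.2° = 18.3 + 89.67·0.7081·0.5589 = 53.788 kPa
Denominator = 89.67·sin32.7°·cos32.7° = 89.67·0.5402·0.8415 = 40.766 kPa
FS = 53.788 / 40.766 = 1.319

FS = 1.32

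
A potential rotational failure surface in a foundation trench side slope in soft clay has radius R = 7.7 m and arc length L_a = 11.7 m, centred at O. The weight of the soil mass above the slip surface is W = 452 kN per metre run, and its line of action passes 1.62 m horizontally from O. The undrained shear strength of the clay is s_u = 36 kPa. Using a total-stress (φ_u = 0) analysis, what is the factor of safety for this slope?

FS = 4.43

Taking moments about the centre O, the resisting moment is provided by the undrained shear strength acting along the arc:
M_R = s_u·L_a·R = 36·11.70·7.7 = 3243.2 kN·m/m
M_D = W·d = 452·1.62 = 732.2 kN·m/m
FS = M_R / M_D = 3243.2 / 732.2 = 4.429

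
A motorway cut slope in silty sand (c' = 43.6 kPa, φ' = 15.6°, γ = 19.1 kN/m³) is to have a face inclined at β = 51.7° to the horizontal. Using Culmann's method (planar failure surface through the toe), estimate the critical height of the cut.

Culmann's analysis gives the critical failure plane at α_cr = (β + φ')/2 = (51.7 + 15.6)/2 = 33.6°, and the critical height
H_c = (4c'/γ) · sinβ cosφ' / [1 − cos(β − φ')]
    = (4·43.6/19.1) · sin51.7°·cos15.6° / [1 − cos(36.1°)]
    = 9.131 · 0.7848·0.9632 / [1 − 0.8080]
    = 9.131 · 0.7559 / 0.1920
    = 35.94 m

H_c = 35.94 m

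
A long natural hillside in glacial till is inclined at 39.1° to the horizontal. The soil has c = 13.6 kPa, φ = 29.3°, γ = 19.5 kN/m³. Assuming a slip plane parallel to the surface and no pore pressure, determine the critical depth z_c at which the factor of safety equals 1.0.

Setting FS = 1.00 in FS = [c + γz cos²β tanφ] / [γz sinβ cosβ] and solving for z:
z = c / [γ cosβ (FS·sinβ − cosβ·tanφ)]
  = 13.6 / [19.5·cos39.1°·(1.00·sin39.1° − cos39.1°·tan29.3°)]
  = 13.6 / [19.5·0.7760·(1.00·0.6307 − 0.7760·0.5612)]
  = 13.6 / 2.9536 = 4.605 m

z_c = 4.60 m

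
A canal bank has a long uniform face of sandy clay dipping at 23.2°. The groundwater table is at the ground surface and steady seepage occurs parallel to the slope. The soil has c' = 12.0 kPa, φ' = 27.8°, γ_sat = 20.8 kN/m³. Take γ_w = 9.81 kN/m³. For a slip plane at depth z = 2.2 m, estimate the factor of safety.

FS = 1.37

With seepage parallel to the slope and the water table at the surface, the effective normal stress on the slip plane uses the buoyant unit weight γ' = γ_sat − γ_w while the driving shear stress uses γ_sat:
FS = [c' + γ' z cos²β tanφ'] / [γ_sat z sinβ cosβ]
γ' = 20.8 − 9.81 = 10.99 kN/m³
Numerator = 12.0 + 10.99·2.2·cos²23.2°·tan27.8° = 12.0 + 10.99·2.2·0.8448·0.5272 = 22.769 kPa
Denominator = 20.8·2.2·sin23.2°·cos23.2° = 20.8·2.2·0.3939·0.9191 = 16.569 kPa
FS = 22.769 / 16.569 = 1.374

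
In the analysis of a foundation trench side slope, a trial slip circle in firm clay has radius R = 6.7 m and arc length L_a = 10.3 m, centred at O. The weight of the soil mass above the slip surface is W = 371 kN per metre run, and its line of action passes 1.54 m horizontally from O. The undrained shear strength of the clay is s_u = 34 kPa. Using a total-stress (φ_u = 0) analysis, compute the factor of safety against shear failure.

FS = 4.11

Taking moments about the centre O, the resisting moment is provided by the undrained shear strength acting along the arc:
M_R = s_u·L_a·R = 34·10.30·6.7 = 2346.3 kN·m/m
M_D = W·d = 371·1.54 = 571.3 kN·m/m
FS = M_R / M_D = 2346.3 / 571.3 = 4.107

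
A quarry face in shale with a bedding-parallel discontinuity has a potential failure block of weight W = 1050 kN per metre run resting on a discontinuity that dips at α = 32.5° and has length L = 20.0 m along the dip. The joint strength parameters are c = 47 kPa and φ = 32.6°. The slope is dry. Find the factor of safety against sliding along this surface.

Resolving the block weight along and normal to the plane and applying the Mohr–Coulomb strength on the joint:
N' = W cosα = 1050·cos32.5° = 885.6 kN/m
Driving force T = W sinα = 1050·sin32.5° = 564.2 kN/m
Resisting force R = c·L + N'·tanφ = 47·20.0 + 885.6·tan32.6° = 940.0 + 566.3 = 1506.3 kN/m
FS = R / T = 1506.3 / 564.2 = 2.670

FS = 2.67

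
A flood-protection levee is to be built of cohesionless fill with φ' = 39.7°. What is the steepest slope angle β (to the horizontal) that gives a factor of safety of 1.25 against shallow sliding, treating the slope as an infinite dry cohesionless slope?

For an infinite dry cohesionless slope FS = tanφ'/tanβ, so tanβ = tanφ' / FS.
tanβ = tan39.7° / 1.25 = 0.8302 / 1.25 = 0.6642
β = arctan(0.6642) = 33.59°

β = 33.6°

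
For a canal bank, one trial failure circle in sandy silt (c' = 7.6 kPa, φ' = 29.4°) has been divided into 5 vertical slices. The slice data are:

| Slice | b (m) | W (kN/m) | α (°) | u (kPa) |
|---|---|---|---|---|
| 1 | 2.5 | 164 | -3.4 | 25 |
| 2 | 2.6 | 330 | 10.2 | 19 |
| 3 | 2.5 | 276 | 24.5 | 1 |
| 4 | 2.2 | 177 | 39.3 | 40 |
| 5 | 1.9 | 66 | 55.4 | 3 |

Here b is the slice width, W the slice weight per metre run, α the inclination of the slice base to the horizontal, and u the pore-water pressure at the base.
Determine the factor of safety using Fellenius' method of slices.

FS = 1.48

Ordinary method of slices: FS = Σ[c'·Δl_i + (W_i cosα_i − u_i·Δl_i)·tanφ'] / Σ W_i sinα_i, with Δl_i = b_i / cosα_i.
Slice 1: Δl = 2.5/cos(-3.4°) = 2.504 m; N'_1 = 164·cos(-3.4°) − 25·2.504 = 101.1; c'Δl = 19.03; W sinα = -9.7
Slice 2: Δl = 2.6/cos10.2° = 2.642 m; N'_2 = 330·cos10.2° − 19·2.642 = 274.6; c'Δl = 20.08; W sinα = 58.4
Slice 3: Δl = 2.5/cos24.5° = 2.747 m; N'_3 = 276·cos24.5° − 1·2.747 = 248.4; c'Δl = 20.88; W sinα = 114.5
Slice 4: Δl = 2.2/cos39.3° = 2.843 m; N'_4 = 177·cos39.3° − 40·2.843 = 23.3; c'Δl = 21.61; W sinα = 112.1
Slice 5: Δl = 1.9/cos55.4° = 3.346 m; N'_5 = 66·cos55.4° − 3·3.346 = 27.4; c'Δl = 25.43; W sinα = 54.3
Σc'Δl = 107.0 kN/m; ΣN' = 674.8 kN/m; ΣW sinα = 329.6 kN/m
Resisting = 107.0 + 674.8·tan29.4° = 107.0 + 380.2 = 487.2 kN/m
FS = 487.2 / 329.6 = 1.478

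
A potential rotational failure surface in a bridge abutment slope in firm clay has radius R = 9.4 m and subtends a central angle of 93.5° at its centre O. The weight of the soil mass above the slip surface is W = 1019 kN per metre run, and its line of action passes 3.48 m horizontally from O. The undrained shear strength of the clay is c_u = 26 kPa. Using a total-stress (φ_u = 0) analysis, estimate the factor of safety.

Taking moments about the centre O, the resisting moment is provided by the undrained shear strength acting along the arc:
Arc length L_a = R·θ = 9.4·(93.5°·π/180) = 9.4·1.6319 = 15.34 m
M_R = c_u·L_a·R = 26·15.34·9.4 = 3749.0 kN·m/m
M_D = W·d = 1019·3.48 = 3546.1 kN·m/m
FS = M_R / M_D = 3749.0 / 3546.1 = 1.057

FS = 1.06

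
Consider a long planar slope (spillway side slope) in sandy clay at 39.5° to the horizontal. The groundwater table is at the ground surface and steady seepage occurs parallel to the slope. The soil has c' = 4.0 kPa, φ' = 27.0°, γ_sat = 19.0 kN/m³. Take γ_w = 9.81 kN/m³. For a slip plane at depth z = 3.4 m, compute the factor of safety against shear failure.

With seepage parallel to the slope and the water table at the surface, the effective normal stress on the slip plane uses the buoyant unit weight γ' = γ_sat − γ_w while the driving shear stress uses γ_sat:
FS = [c' + γ' z cos²β tanφ'] / [γ_sat z sinβ cosβ]
γ' = 19.0 − 9.81 = 9.19 kN/m³
Numerator = 4.0 + 9.19·3.4·cos²39.5°·tan27.0° = 4.0 + 9.19·3.4·0.5954·0.5095 = 13.479 kPa
Denominator = 19.0·3.4·sin39.5°·cos39.5° = 19.0·3.4·0.6361·0.7716 = 31.707 kPa
FS = 13.479 / 31.707 = 0.425

FS = 0.43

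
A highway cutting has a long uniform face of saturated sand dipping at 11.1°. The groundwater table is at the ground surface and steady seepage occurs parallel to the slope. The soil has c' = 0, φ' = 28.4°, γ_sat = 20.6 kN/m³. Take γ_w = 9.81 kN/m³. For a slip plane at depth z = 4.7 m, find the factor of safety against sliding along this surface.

With seepage parallel to the slope and the water table at the surface, the effective normal stress on the slip plane uses the buoyant unit weight γ' = γ_sat − γ_w while the driving shear stress uses γ_sat:
FS = [c' + γ' z cos²β tanφ'] / [γ_sat z sinβ cosβ]
(For c' = 0 this reduces to FS = (γ'/γ_sat)·tanφ'/tanβ.)
γ' = 20.6 − 9.81 = 10.79 kN/m³
Numerator = 0.0 + 10.79·4.7·cos²11.1°·tan28.4° = 0.0 + 10.79·4.7·0.9629·0.5407 = 26.404 kPa
Denominator = 20.6·4.7·sin11.1°·cos11.1° = 20.6·4.7·0.1925·0.9813 = 18.291 kPa
FS = 26.404 / 18.291 = 1.444

FS = 1.44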